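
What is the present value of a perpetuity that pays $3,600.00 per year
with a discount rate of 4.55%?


Formula: PV = C / r
Substituting: PV = $3,600.00 / 0.0455
PV = $79,120.88

$79,120.88


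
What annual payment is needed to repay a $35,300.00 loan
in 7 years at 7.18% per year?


Formula: PMT = PV * r / (1 - (1+r)^(-n))
Denominator: 1 - (1 + 0.0718)^(-7) = 0.384534
Numerator: $35,300.00 * 0.0718 = 2534.54
PMT = 2534.54 / 0.384534 = $6,591.19

$6,591.19


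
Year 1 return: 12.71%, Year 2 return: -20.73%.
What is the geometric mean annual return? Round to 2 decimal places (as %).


Formula: Geometric mean = ((1+r1)*(1+r2))^(1/2) - 1
Product: (1 + 0.1271) * (1 + -0.2073) = 1.1271 * 0.7927 = 0.893452
Square root: 0.893452^0.5 = 0.945226
Geometric mean = 0.945226 - 1 = -0.054774
As percentage: -5.48%

-5.48%


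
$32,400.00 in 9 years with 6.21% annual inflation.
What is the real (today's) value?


Formula: Real value = nominal / (1 + inflation)^years
Price level: (1 + 0.0621)^9 = 1.719843
Real value = $32,400.00 / 1.719843 = $18,838.93

$18,838.93


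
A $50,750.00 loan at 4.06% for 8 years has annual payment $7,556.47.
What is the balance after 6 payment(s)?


Formula: Balance = PV*(1+r)^k - PMT*((1+r)^k - 1)/r
Growth: (1 + 0.0406)^6 = 1.269705
Accumulated factor: ((1+r)^k - 1)/r = 6.642987
Balance = $50,750.00 * 1.269705 - $7,556.47 * 6.642987
Balance = $14,240.01

$14,240.01


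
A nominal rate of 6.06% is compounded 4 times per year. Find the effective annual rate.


Formula: EAR = (1 + r/m)^m - 1
Period rate: r/m = 0.0606 / 4 = 0.01515
Compounding: (1 + 0.01515)^4 = 1.061991
EAR = 1.061991 - 1 = 0.061991

0.061991


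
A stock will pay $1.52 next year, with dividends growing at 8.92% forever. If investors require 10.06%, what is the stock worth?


Formula: P = D1 / (r - g)
Spread: r - g = 0.1006 - 0.0892 = 0.0114
Substituting: P = $1.52 / 0.0114
P = $133.33

$133.33


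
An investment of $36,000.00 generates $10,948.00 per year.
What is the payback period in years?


Formula: Payback = investment / annual cash flow
Substituting: Payback = $36,000.00 / $10,948.00
Payback = 3.2883 years

3.2883 years


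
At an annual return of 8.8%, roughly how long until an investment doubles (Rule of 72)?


Formula: Years ≈ 72 / r
Substituting: Years ≈ 72 / 8.8
Years ≈ 8.2

8.2 years


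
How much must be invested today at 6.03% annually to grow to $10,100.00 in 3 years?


Formula: PV = FV / (1 + r)^n
Substituting: PV = $10,100.00 / (1 + 0.0603)^3
Discount factor: (1.0603)^3 = 1.192028
PV = $10,100.00 / 1.192028 = $8,472.96

$8,472.96


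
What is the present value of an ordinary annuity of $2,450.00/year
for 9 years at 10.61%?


Formula: PV = PMT * (1 - (1+r)^(-n)) / r
Discount factor: (1 + 0.1061)^(-9) = 0.403506
Bracket: 1 - 0.403506 = 0.596494
PV = $2,450.00 * 0.596494 / 0.1061 = $13,773.89

$13,773.89


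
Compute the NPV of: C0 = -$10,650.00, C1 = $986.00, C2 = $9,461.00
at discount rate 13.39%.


Formula: NPV = C0 + C1/(1+r) + C2/(1+r)^2
Discount C1: $986.00 / (1 + 0.1339) = $869.57
Discount C2: $9,461.00 / (1 + 0.1339)^2 = $7,358.47
NPV = -$10,650.00 + $869.57 + $7,358.47 = -$2,421.96

-$2,421.96


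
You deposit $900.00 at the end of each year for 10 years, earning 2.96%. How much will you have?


Formula: FV = PMT * ((1+r)^n - 1) / r
Growth factor: (1 + 0.0296)^10 = 1.338706
Numerator: 1.338706 - 1 = 0.338706
FV = $900.00 * 0.338706 / 0.0296 = $10,298.51

$10,298.51


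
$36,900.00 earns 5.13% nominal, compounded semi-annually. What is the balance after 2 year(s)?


Formula: FV = P * (1 + r/m)^(m*t)
Period rate: r/m = 0.0513 / 2 = 0.02565
Total periods: m*t = 2 * 2 = 4
Growth factor: (1 + 0.02565)^4 = 1.106615
FV = $36,900.00 * 1.106615 = $40,834.11

$40,834.11


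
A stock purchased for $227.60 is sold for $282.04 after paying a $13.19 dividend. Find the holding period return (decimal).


Formula: HPR = (P1 - P0 + D) / P0
Gain: $282.04 - $227.60 + $13.19 = $67.63
HPR = $67.63 / $227.60 = 0.2971

0.2971


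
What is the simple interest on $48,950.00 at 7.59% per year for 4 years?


Formula: I = P * r * t
Substituting: I = $48,950.00 * 0.0759 * 4
Step: I = $48,950.00 * 0.3036
I = $14,861.22

$14,861.22


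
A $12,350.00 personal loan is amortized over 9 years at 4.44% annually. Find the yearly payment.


Formula: PMT = PV * r / (1 - (1+r)^(-n))
Denominator: 1 - (1 + 0.0444)^(-9) = 0.323608
Numerator: $12,350.00 * 0.0444 = 548.34
PMT = 548.34 / 0.323608 = $1,694.46

$1,694.46


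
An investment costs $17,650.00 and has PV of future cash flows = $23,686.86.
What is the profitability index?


Formula: PI = PV(cash flows) / initial investment
Substituting: PI = $23,686.86 / $17,650.00
PI = 1.342

1.342


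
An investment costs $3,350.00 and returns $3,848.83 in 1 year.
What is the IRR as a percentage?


Formula: IRR = C1/C0 - 1
Substituting: IRR = $3,848.83 / $3,350.00 - 1
Ratio: 1.148904 - 1 = 0.148904
IRR = 14.8904%

14.8904%


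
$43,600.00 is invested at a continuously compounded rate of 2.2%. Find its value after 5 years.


Formula: FV = P * e^(r*t)
Exponent: r*t = 0.022 * 5 = 0.11
e^(0.11) = 1.116278
FV = $43,600.00 * 1.116278 = $48,669.72

$48,669.72


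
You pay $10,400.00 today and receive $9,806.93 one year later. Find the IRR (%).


Formula: IRR = C1/C0 - 1
Substituting: IRR = $9,806.93 / $10,400.00 - 1
Ratio: 0.942974 - 1 = -0.057026
IRR = -5.7026%

-5.7026%


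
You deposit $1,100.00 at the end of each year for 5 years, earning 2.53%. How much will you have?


Formula: FV = PMT * ((1+r)^n - 1) / r
Growth factor: (1 + 0.0253)^5 = 1.133065
Numerator: 1.133065 - 1 = 0.133065
FV = $1,100.00 * 0.133065 / 0.0253 = $5,785.43

$5,785.43


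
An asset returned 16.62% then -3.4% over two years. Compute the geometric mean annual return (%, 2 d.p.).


Formula: Geometric mean = ((1+r1)*(1+r2))^(1/2) - 1
Product: (1 + 0.1662) * (1 + -0.034) = 1.1662 * 0.966 = 1.126549
Square root: 1.126549^0.5 = 1.06139
Geometric mean = 1.06139 - 1 = 0.06139
As percentage: 6.14%

6.14%


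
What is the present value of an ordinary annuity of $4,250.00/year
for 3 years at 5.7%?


Formula: PV = PMT * (1 - (1+r)^(-n)) / r
Discount factor: (1 + 0.057)^(-3) = 0.846789
Bracket: 1 - 0.846789 = 0.153211
PV = $4,250.00 * 0.153211 / 0.057 = $11,423.65

$11,423.65


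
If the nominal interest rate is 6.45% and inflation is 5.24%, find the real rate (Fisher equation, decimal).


Formula: (1 + r_real) = (1 + r_nom) / (1 + inflation)
Substituting: (1 + r_real) = 1.0645 / 1.0524
(1 + r_real) = 1.011498
r_real = 1.011498 - 1 = 0.011498

0.011498


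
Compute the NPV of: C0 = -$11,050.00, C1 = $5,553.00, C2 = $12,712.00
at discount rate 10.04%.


Formula: NPV = C0 + C1/(1+r) + C2/(1+r)^2
Discount C1: $5,553.00 / (1 + 0.1004) = $5,046.35
Discount C2: $12,712.00 / (1 + 0.1004)^2 = $10,498.15
NPV = -$11,050.00 + $5,046.35 + $10,498.15 = $4,494.50

$4,494.50


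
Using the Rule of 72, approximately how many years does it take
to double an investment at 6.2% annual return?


Formula: Years ≈ 72 / r
Substituting: Years ≈ 72 / 6.2
Years ≈ 11.6

11.6 years


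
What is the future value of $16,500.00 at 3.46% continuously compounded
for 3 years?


Formula: FV = P * e^(r*t)
Exponent: r*t = 0.0346 * 3 = 0.1038
e^(0.1038) = 1.109379
FV = $16,500.00 * 1.109379 = $18,304.75

$18,304.75


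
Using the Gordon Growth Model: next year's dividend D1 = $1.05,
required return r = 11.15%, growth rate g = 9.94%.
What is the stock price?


Formula: P = D1 / (r - g)
Spread: r - g = 0.1115 - 0.0994 = 0.0121
Substituting: P = $1.05 / 0.0121
P = $86.78

$86.78


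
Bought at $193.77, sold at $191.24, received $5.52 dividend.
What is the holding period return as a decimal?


Formula: HPR = (P1 - P0 + D) / P0
Gain: $191.24 - $193.77 + $5.52 = $2.99
HPR = $2.99 / $193.77 = 0.0154

0.0154


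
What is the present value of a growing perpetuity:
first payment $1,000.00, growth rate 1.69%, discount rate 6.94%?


Formula: PV = C / (r - g)
Spread: r - g = 0.0694 - 0.0169 = 0.0525
Substituting: PV = $1,000.00 / 0.0525
PV = $19,047.62

$19,047.62


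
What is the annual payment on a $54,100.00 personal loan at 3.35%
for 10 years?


Formula: PMT = PV * r / (1 - (1+r)^(-n))
Denominator: 1 - (1 + 0.0335)^(-10) = 0.280725
Numerator: $54,100.00 * 0.0335 = 1812.35
PMT = 1812.35 / 0.280725 = $6,455.97

$6,455.97


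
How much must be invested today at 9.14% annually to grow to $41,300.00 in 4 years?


Formula: PV = FV / (1 + r)^n
Substituting: PV = $41,300.00 / (1 + 0.0914)^4
Discount factor: (1.0914)^4 = 1.418848
PV = $41,300.00 / 1.418848 = $29,108.13

$29,108.13


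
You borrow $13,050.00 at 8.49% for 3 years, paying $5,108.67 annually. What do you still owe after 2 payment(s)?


Formula: Balance = PV*(1+r)^k - PMT*((1+r)^k - 1)/r
Growth: (1 + 0.0849)^2 = 1.177008
Accumulated factor: ((1+r)^k - 1)/r = 2.0849
Balance = $13,050.00 * 1.177008 - $5,108.67 * 2.0849
Balance = $4,708.89

$4,708.89


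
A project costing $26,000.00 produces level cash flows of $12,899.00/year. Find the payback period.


Formula: Payback = investment / annual cash flow
Substituting: Payback = $26,000.00 / $12,899.00
Payback = 2.0157 years

2.0157 years


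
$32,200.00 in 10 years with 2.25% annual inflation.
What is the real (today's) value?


Formula: Real value = nominal / (1 + inflation)^years
Price level: (1 + 0.0225)^10 = 1.249203
Real value = $32,200.00 / 1.249203 = $25,776.43

$25,776.43


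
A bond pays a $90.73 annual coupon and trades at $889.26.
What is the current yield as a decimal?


Formula: Current yield = annual coupon / price
Substituting: CY = $90.73 / $889.26
CY = 0.102029

0.102029


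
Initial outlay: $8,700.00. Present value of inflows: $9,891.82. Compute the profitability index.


Formula: PI = PV(cash flows) / initial investment
Substituting: PI = $9,891.82 / $8,700.00
PI = 1.137

1.137


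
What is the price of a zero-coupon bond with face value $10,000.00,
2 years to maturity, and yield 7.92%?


Formula: Price = FV / (1 + r)^n
Substituting: Price = $10,000.00 / (1 + 0.0792)^2
Discount factor: (1.0792)^2 = 1.164673
Price = $10,000.00 / 1.164673 = $8,586.10

$8,586.10


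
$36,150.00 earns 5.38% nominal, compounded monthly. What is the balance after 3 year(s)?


Formula: FV = P * (1 + r/m)^(m*t)
Period rate: r/m = 0.0538 / 12 = 0.004483
Total periods: m*t = 12 * 3 = 36
Growth factor: (1 + 0.004483)^36 = 1.174731
FV = $36,150.00 * 1.174731 = $42,466.53

$42,466.53


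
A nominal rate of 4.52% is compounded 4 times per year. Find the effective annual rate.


Formula: EAR = (1 + r/m)^m - 1
Period rate: r/m = 0.0452 / 4 = 0.0113
Compounding: (1 + 0.0113)^4 = 1.045972
EAR = 1.045972 - 1 = 0.045972

0.045972


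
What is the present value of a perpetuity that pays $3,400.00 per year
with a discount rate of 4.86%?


Formula: PV = C / r
Substituting: PV = $3,400.00 / 0.0486
PV = $69,958.85

$69,958.85


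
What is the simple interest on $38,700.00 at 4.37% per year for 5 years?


Formula: I = P * r * t
Substituting: I = $38,700.00 * 0.0437 * 5
Step: I = $38,700.00 * 0.2185
I = $8,455.95

$8,455.95


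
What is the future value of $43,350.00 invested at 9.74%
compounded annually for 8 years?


Formula: FV = P * (1 + r)^n
Substituting: FV = $43,350.00 * (1 + 0.0974)^8
Growth factor: (1.0974)^8 = 2.103389
FV = $43,350.00 * 2.103389 = $91,181.92

$91,181.92


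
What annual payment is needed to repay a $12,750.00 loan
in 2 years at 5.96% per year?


Formula: PMT = PV * r / (1 - (1+r)^(-n))
Denominator: 1 - (1 + 0.0596)^(-2) = 0.109331
Numerator: $12,750.00 * 0.0596 = 759.9
PMT = 759.9 / 0.109331 = $6,950.42

$6,950.42


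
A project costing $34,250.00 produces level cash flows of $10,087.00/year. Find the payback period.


Formula: Payback = investment / annual cash flow
Substituting: Payback = $34,250.00 / $10,087.00
Payback = 3.3955 years

3.3955 years


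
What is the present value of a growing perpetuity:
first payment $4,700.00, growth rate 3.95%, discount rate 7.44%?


Formula: PV = C / (r - g)
Spread: r - g = 0.0744 - 0.0395 = 0.0349
Substituting: PV = $4,700.00 / 0.0349
PV = $134,670.49

$134,670.49


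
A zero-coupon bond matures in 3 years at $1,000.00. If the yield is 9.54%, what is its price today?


Formula: Price = FV / (1 + r)^n
Substituting: Price = $1,000.00 / (1 + 0.0954)^3
Discount factor: (1.0954)^3 = 1.314372
Price = $1,000.00 / 1.314372 = $760.82

$760.82


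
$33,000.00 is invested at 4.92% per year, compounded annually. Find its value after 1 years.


Formula: FV = P * (1 + r)^n
Substituting: FV = $33,000.00 * (1 + 0.0492)^1
Growth factor: (1.0492)^1 = 1.0492
FV = $33,000.00 * 1.0492 = $34,623.60

$34,623.60


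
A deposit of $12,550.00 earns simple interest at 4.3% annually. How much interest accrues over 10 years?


Formula: I = P * r * t
Substituting: I = $12,550.00 * 0.043 * 10
Step: I = $12,550.00 * 0.43
I = $5,396.50

$5,396.50


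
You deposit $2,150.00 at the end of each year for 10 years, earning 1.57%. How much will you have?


Formula: FV = PMT * ((1+r)^n - 1) / r
Growth factor: (1 + 0.0157)^10 = 1.168569
Numerator: 1.168569 - 1 = 0.168569
FV = $2,150.00 * 0.168569 / 0.0157 = $23,084.35

$23,084.35


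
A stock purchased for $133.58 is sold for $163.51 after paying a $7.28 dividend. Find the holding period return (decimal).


Formula: HPR = (P1 - P0 + D) / P0
Gain: $163.51 - $133.58 + $7.28 = $37.21
HPR = $37.21 / $133.58 = 0.2786

0.2786


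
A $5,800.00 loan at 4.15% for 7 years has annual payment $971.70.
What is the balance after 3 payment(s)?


Formula: Balance = PV*(1+r)^k - PMT*((1+r)^k - 1)/r
Growth: (1 + 0.0415)^3 = 1.129738
Accumulated factor: ((1+r)^k - 1)/r = 3.126222
Balance = $5,800.00 * 1.129738 - $971.70 * 3.126222
Balance = $3,514.73

$3,514.73


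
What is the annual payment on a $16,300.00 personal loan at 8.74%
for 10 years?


Formula: PMT = PV * r / (1 - (1+r)^(-n))
Denominator: 1 - (1 + 0.0874)^(-10) = 0.56738
Numerator: $16,300.00 * 0.0874 = 1424.62
PMT = 1424.62 / 0.56738 = $2,510.88

$2,510.88


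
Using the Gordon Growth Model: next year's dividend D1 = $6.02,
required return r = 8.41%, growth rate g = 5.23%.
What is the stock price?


Formula: P = D1 / (r - g)
Spread: r - g = 0.0841 - 0.0523 = 0.0318
Substituting: P = $6.02 / 0.0318
P = $189.31

$189.31


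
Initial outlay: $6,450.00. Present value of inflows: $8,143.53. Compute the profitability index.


Formula: PI = PV(cash flows) / initial investment
Substituting: PI = $8,143.53 / $6,450.00
PI = 1.2626

1.2626


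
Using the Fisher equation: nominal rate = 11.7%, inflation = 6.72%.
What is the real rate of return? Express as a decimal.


Formula: (1 + r_real) = (1 + r_nom) / (1 + inflation)
Substituting: (1 + r_real) = 1.117 / 1.0672
(1 + r_real) = 1.046664
r_real = 1.046664 - 1 = 0.046664

0.046664


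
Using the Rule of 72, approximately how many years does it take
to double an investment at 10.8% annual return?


Formula: Years ≈ 72 / r
Substituting: Years ≈ 72 / 10.8
Years ≈ 6.7

6.7 years


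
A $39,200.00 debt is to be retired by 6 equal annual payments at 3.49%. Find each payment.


Formula: PMT = PV * r / (1 - (1+r)^(-n))
Denominator: 1 - (1 + 0.0349)^(-6) = 0.186028
Numerator: $39,200.00 * 0.0349 = 1368.08
PMT = 1368.08 / 0.186028 = $7,354.18

$7,354.18


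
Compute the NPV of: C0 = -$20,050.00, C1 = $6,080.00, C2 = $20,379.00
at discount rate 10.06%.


Formula: NPV = C0 + C1/(1+r) + C2/(1+r)^2
Discount C1: $6,080.00 / (1 + 0.1006) = $5,524.26
Discount C2: $20,379.00 / (1 + 0.1006)^2 = $16,823.79
NPV = -$20,050.00 + $5,524.26 + $16,823.79 = $2,298.05

$2,298.05


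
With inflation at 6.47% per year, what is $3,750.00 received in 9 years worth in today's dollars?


Formula: Real value = nominal / (1 + inflation)^years
Price level: (1 + 0.0647)^9 = 1.758107
Real value = $3,750.00 / 1.758107 = $2,132.98

$2,132.98


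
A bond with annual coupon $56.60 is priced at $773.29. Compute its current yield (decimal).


Formula: Current yield = annual coupon / price
Substituting: CY = $56.60 / $773.29
CY = 0.073194

0.073194


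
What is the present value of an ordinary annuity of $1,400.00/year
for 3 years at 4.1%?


Formula: PV = PMT * (1 - (1+r)^(-n)) / r
Discount factor: (1 + 0.041)^(-3) = 0.886437
Bracket: 1 - 0.886437 = 0.113563
PV = $1,400.00 * 0.113563 / 0.041 = $3,877.77

$3,877.77


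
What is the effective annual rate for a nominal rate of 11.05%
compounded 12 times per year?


Formula: EAR = (1 + r/m)^m - 1
Period rate: r/m = 0.1105 / 12 = 0.009208
Compounding: (1 + 0.009208)^12 = 1.116272
EAR = 1.116272 - 1 = 0.116272

0.116272


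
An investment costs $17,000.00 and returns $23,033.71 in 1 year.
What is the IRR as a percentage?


Formula: IRR = C1/C0 - 1
Substituting: IRR = $23,033.71 / $17,000.00 - 1
Ratio: 1.354924 - 1 = 0.354924
IRR = 35.4924%

35.4924%


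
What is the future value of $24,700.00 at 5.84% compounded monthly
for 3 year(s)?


Formula: FV = P * (1 + r/m)^(m*t)
Period rate: r/m = 0.0584 / 12 = 0.004867
Total periods: m*t = 12 * 3 = 36
Growth factor: (1 + 0.004867)^36 = 1.190978
FV = $24,700.00 * 1.190978 = $29,417.16

$29,417.16


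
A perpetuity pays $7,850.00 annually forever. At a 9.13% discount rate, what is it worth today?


Formula: PV = C / r
Substituting: PV = $7,850.00 / 0.0913
PV = $85,980.28

$85,980.28


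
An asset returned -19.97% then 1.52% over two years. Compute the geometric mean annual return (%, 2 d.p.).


Formula: Geometric mean = ((1+r1)*(1+r2))^(1/2) - 1
Product: (1 + -0.1997) * (1 + 0.0152) = 0.8003 * 1.0152 = 0.812465
Square root: 0.812465^0.5 = 0.901368
Geometric mean = 0.901368 - 1 = -0.098632
As percentage: -9.86%

-9.86%


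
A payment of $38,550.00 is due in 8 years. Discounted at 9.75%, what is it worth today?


Formula: PV = FV / (1 + r)^n
Substituting: PV = $38,550.00 / (1 + 0.0975)^8
Discount factor: (1.0975)^8 = 2.104923
PV = $38,550.00 / 2.104923 = $18,314.21

$18,314.21


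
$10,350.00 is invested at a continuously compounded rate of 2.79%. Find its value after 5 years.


Formula: FV = P * e^(r*t)
Exponent: r*t = 0.0279 * 5 = 0.1395
e^(0.1395) = 1.149699
FV = $10,350.00 * 1.149699 = $11,899.38

$11,899.38


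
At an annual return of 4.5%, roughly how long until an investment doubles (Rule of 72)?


Formula: Years ≈ 72 / r
Substituting: Years ≈ 72 / 4.5
Years ≈ 16.0

16.0 years


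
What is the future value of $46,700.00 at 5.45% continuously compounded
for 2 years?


Formula: FV = P * e^(r*t)
Exponent: r*t = 0.0545 * 2 = 0.109
e^(0.109) = 1.115162
FV = $46,700.00 * 1.115162 = $52,078.08

$52,078.08


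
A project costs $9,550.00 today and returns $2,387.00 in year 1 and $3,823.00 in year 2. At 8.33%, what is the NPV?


Formula: NPV = C0 + C1/(1+r) + C2/(1+r)^2
Discount C1: $2,387.00 / (1 + 0.0833) = $2,203.45
Discount C2: $3,823.00 / (1 + 0.0833)^2 = $3,257.67
NPV = -$9,550.00 + $2,203.45 + $3,257.67 = -$4,088.88

-$4,088.88


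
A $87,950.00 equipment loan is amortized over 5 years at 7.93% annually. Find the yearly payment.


Formula: PMT = PV * r / (1 - (1+r)^(-n))
Denominator: 1 - (1 + 0.0793)^(-5) = 0.317207
Numerator: $87,950.00 * 0.0793 = 6974.435
PMT = 6974.435 / 0.317207 = $21,987.02

$21,987.02


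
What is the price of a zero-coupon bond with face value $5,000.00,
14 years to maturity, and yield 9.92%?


Formula: Price = FV / (1 + r)^n
Substituting: Price = $5,000.00 / (1 + 0.0992)^14
Discount factor: (1.0992)^14 = 3.759015
Price = $5,000.00 / 3.759015 = $1,330.14

$1,330.14


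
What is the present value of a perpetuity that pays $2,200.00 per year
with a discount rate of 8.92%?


Formula: PV = C / r
Substituting: PV = $2,200.00 / 0.0892
PV = $24,663.68

$24,663.68


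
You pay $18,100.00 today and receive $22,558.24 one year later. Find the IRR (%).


Formula: IRR = C1/C0 - 1
Substituting: IRR = $22,558.24 / $18,100.00 - 1
Ratio: 1.246312 - 1 = 0.246312
IRR = 24.6312%

24.6312%


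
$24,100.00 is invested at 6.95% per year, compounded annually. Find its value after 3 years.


Formula: FV = P * (1 + r)^n
Substituting: FV = $24,100.00 * (1 + 0.0695)^3
Growth factor: (1.0695)^3 = 1.223326
FV = $24,100.00 * 1.223326 = $29,482.17

$29,482.17


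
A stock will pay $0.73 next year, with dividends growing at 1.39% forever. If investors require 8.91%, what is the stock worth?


Formula: P = D1 / (r - g)
Spread: r - g = 0.0891 - 0.0139 = 0.0752
Substituting: P = $0.73 / 0.0752
P = $9.71

$9.71


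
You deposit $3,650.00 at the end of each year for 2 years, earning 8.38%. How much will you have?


Formula: FV = PMT * ((1+r)^n - 1) / r
Growth factor: (1 + 0.0838)^2 = 1.174622
Numerator: 1.174622 - 1 = 0.174622
FV = $3,650.00 * 0.174622 / 0.0838 = $7,605.87

$7,605.87


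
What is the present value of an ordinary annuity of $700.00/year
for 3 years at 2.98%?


Formula: PV = PMT * (1 - (1+r)^(-n)) / r
Discount factor: (1 + 0.0298)^(-3) = 0.915675
Bracket: 1 - 0.915675 = 0.084325
PV = $700.00 * 0.084325 / 0.0298 = $1,980.79

$1,980.79


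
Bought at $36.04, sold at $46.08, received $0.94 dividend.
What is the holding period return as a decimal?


Formula: HPR = (P1 - P0 + D) / P0
Gain: $46.08 - $36.04 + $0.94 = $10.98
HPR = $10.98 / $36.04 = 0.3047

0.3047


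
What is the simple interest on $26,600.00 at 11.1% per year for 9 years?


Formula: I = P * r * t
Substituting: I = $26,600.00 * 0.111 * 9
Step: I = $26,600.00 * 0.999
I = $26,573.40

$26,573.40


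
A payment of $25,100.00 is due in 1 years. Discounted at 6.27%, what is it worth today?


Formula: PV = FV / (1 + r)^n
Substituting: PV = $25,100.00 / (1 + 0.0627)^1
Discount factor: (1.0627)^1 = 1.0627
PV = $25,100.00 / 1.0627 = $23,619.08

$23,619.08


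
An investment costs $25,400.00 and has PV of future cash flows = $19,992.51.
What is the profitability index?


Formula: PI = PV(cash flows) / initial investment
Substituting: PI = $19,992.51 / $25,400.00
PI = 0.7871

0.7871


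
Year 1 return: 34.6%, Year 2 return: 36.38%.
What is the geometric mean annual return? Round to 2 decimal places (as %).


Formula: Geometric mean = ((1+r1)*(1+r2))^(1/2) - 1
Product: (1 + 0.346) * (1 + 0.3638) = 1.346 * 1.3638 = 1.835675
Square root: 1.835675^0.5 = 1.354871
Geometric mean = 1.354871 - 1 = 0.354871
As percentage: 35.49%

35.49%


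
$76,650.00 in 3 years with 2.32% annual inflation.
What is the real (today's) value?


Formula: Real value = nominal / (1 + inflation)^years
Price level: (1 + 0.0232)^3 = 1.071227
Real value = $76,650.00 / 1.071227 = $71,553.45

$71,553.45


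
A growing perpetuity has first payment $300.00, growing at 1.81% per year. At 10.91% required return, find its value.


Formula: PV = C / (r - g)
Spread: r - g = 0.1091 - 0.0181 = 0.091
Substituting: PV = $300.00 / 0.091
PV = $3,296.70

$3,296.70


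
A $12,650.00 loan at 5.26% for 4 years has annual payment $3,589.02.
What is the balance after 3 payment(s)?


Formula: Balance = PV*(1+r)^k - PMT*((1+r)^k - 1)/r
Growth: (1 + 0.0526)^3 = 1.166246
Accumulated factor: ((1+r)^k - 1)/r = 3.160567
Balance = $12,650.00 * 1.166246 - $3,589.02 * 3.160567
Balance = $3,409.67

$3,409.67


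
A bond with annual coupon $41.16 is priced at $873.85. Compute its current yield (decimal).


Formula: Current yield = annual coupon / price
Substituting: CY = $41.16 / $873.85
CY = 0.047102

0.047102


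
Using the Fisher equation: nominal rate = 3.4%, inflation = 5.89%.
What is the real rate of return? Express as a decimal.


Formula: (1 + r_real) = (1 + r_nom) / (1 + inflation)
Substituting: (1 + r_real) = 1.034 / 1.0589
(1 + r_real) = 0.976485
r_real = 0.976485 - 1 = -0.023515

-0.023515


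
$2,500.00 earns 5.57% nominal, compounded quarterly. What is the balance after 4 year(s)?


Formula: FV = P * (1 + r/m)^(m*t)
Period rate: r/m = 0.0557 / 4 = 0.013925
Total periods: m*t = 4 * 4 = 16
Growth factor: (1 + 0.013925)^16 = 1.247652
FV = $2,500.00 * 1.247652 = $3,119.13

$3,119.13


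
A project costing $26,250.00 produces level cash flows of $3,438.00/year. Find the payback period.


Formula: Payback = investment / annual cash flow
Substituting: Payback = $26,250.00 / $3,438.00
Payback = 7.6353 years

7.6353 years


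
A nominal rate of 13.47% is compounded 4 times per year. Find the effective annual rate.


Formula: EAR = (1 + r/m)^m - 1
Period rate: r/m = 0.1347 / 4 = 0.033675
Compounding: (1 + 0.033675)^4 = 1.141658
EAR = 1.141658 - 1 = 0.141658

0.141658


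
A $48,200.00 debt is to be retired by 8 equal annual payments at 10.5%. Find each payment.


Formula: PMT = PV * r / (1 - (1+r)^(-n))
Denominator: 1 - (1 + 0.105)^(-8) = 0.550115
Numerator: $48,200.00 * 0.105 = 5061.0
PMT = 5061.0 / 0.550115 = $9,199.90

$9,199.90


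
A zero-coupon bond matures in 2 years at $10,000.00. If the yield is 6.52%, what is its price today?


Formula: Price = FV / (1 + r)^n
Substituting: Price = $10,000.00 / (1 + 0.0652)^2
Discount factor: (1.0652)^2 = 1.134651
Price = $10,000.00 / 1.134651 = $8,813.28

$8,813.28


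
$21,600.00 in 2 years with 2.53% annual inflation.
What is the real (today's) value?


Formula: Real value = nominal / (1 + inflation)^years
Price level: (1 + 0.0253)^2 = 1.05124
Real value = $21,600.00 / 1.05124 = $20,547.16

$20,547.16


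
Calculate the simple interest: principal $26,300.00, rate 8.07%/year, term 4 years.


Formula: I = P * r * t
Substituting: I = $26,300.00 * 0.0807 * 4
Step: I = $26,300.00 * 0.3228
I = $8,489.64

$8,489.64


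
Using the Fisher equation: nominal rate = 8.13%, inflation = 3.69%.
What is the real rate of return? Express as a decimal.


Formula: (1 + r_real) = (1 + r_nom) / (1 + inflation)
Substituting: (1 + r_real) = 1.0813 / 1.0369
(1 + r_real) = 1.04282
r_real = 1.04282 - 1 = 0.04282

0.04282


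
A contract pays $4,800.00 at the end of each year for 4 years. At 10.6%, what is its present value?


Formula: PV = PMT * (1 - (1+r)^(-n)) / r
Discount factor: (1 + 0.106)^(-4) = 0.668312
Bracket: 1 - 0.668312 = 0.331688
PV = $4,800.00 * 0.331688 / 0.106 = $15,019.82

$15,019.82


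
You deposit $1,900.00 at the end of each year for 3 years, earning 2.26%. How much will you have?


Formula: FV = PMT * ((1+r)^n - 1) / r
Growth factor: (1 + 0.0226)^3 = 1.069344
Numerator: 1.069344 - 1 = 0.069344
FV = $1,900.00 * 0.069344 / 0.0226 = $5,829.79

$5,829.79


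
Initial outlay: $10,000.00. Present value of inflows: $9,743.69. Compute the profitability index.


Formula: PI = PV(cash flows) / initial investment
Substituting: PI = $9,743.69 / $10,000.00
PI = 0.9744

0.9744


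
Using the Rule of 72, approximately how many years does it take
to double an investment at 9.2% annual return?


Formula: Years ≈ 72 / r
Substituting: Years ≈ 72 / 9.2
Years ≈ 7.8

7.8 years


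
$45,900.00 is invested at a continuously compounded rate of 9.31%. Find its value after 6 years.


Formula: FV = P * e^(r*t)
Exponent: r*t = 0.0931 * 6 = 0.5586
e^(0.5586) = 1.748223
FV = $45,900.00 * 1.748223 = $80,243.45

$80,243.45


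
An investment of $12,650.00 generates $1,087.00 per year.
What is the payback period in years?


Formula: Payback = investment / annual cash flow
Substituting: Payback = $12,650.00 / $1,087.00
Payback = 11.6375 years

11.6375 years


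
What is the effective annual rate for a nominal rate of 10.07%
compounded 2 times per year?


Formula: EAR = (1 + r/m)^m - 1
Period rate: r/m = 0.1007 / 2 = 0.05035
Compounding: (1 + 0.05035)^2 = 1.103235
EAR = 1.103235 - 1 = 0.103235

0.103235


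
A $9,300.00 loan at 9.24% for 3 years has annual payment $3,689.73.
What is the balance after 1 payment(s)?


Formula: Balance = PV*(1+r)^k - PMT*((1+r)^k - 1)/r
Growth: (1 + 0.0924)^1 = 1.0924
Accumulated factor: ((1+r)^k - 1)/r = 1.0
Balance = $9,300.00 * 1.0924 - $3,689.73 * 1.0
Balance = $6,469.59

$6,469.59


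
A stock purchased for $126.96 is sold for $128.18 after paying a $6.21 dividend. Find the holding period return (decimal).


Formula: HPR = (P1 - P0 + D) / P0
Gain: $128.18 - $126.96 + $6.21 = $7.43
HPR = $7.43 / $126.96 = 0.0585

0.0585


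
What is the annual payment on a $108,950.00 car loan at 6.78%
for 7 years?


Formula: PMT = PV * r / (1 - (1+r)^(-n))
Denominator: 1 - (1 + 0.0678)^(-7) = 0.368213
Numerator: $108,950.00 * 0.0678 = 7386.81
PMT = 7386.81 / 0.368213 = $20,061.23

$20,061.23


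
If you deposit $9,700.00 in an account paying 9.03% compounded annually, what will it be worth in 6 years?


Formula: FV = P * (1 + r)^n
Substituting: FV = $9,700.00 * (1 + 0.0903)^6
Growth factor: (1.0903)^6 = 1.679872
FV = $9,700.00 * 1.679872 = $16,294.75

$16,294.75


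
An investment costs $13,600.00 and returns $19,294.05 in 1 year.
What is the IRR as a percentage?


Formula: IRR = C1/C0 - 1
Substituting: IRR = $19,294.05 / $13,600.00 - 1
Ratio: 1.41868 - 1 = 0.41868
IRR = 41.868%

41.868%


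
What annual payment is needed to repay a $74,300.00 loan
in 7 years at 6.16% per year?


Formula: PMT = PV * r / (1 - (1+r)^(-n))
Denominator: 1 - (1 + 0.0616)^(-7) = 0.341928
Numerator: $74,300.00 * 0.0616 = 4576.88
PMT = 4576.88 / 0.341928 = $13,385.52

$13,385.52


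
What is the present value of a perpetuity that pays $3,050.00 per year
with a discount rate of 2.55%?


Formula: PV = C / r
Substituting: PV = $3,050.00 / 0.0255
PV = $119,607.84

$119,607.84


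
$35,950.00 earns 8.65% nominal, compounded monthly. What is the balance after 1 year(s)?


Formula: FV = P * (1 + r/m)^(m*t)
Period rate: r/m = 0.0865 / 12 = 0.007208
Total periods: m*t = 12 * 1 = 12
Growth factor: (1 + 0.007208)^12 = 1.090013
FV = $35,950.00 * 1.090013 = $39,185.97

$39,185.97


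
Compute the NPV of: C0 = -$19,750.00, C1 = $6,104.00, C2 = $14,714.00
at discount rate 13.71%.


Formula: NPV = C0 + C1/(1+r) + C2/(1+r)^2
Discount C1: $6,104.00 / (1 + 0.1371) = $5,368.04
Discount C2: $14,714.00 / (1 + 0.1371)^2 = $11,379.77
NPV = -$19,750.00 + $5,368.04 + $11,379.77 = -$3,002.19

-$3,002.19


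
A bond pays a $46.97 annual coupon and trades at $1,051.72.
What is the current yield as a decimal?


Formula: Current yield = annual coupon / price
Substituting: CY = $46.97 / $1,051.72
CY = 0.04466

0.04466


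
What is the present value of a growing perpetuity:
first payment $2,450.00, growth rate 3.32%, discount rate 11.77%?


Formula: PV = C / (r - g)
Spread: r - g = 0.1177 - 0.0332 = 0.0845
Substituting: PV = $2,450.00 / 0.0845
PV = $28,994.08

$28,994.08


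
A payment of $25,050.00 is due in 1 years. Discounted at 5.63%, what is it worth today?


Formula: PV = FV / (1 + r)^n
Substituting: PV = $25,050.00 / (1 + 0.0563)^1
Discount factor: (1.0563)^1 = 1.0563
PV = $25,050.00 / 1.0563 = $23,714.85

$23,714.85


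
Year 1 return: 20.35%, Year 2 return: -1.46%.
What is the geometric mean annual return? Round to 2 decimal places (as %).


Formula: Geometric mean = ((1+r1)*(1+r2))^(1/2) - 1
Product: (1 + 0.2035) * (1 + -0.0146) = 1.2035 * 0.9854 = 1.185929
Square root: 1.185929^0.5 = 1.089004
Geometric mean = 1.089004 - 1 = 0.089004
As percentage: 8.90%

8.90%


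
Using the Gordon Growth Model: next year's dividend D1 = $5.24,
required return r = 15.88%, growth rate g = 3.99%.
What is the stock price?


Formula: P = D1 / (r - g)
Spread: r - g = 0.1588 - 0.0399 = 0.1189
Substituting: P = $5.24 / 0.1189
P = $44.07

$44.07


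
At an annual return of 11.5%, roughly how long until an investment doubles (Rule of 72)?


Formula: Years ≈ 72 / r
Substituting: Years ≈ 72 / 11.5
Years ≈ 6.3

6.3 years


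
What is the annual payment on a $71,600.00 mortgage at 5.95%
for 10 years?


Formula: PMT = PV * r / (1 - (1+r)^(-n))
Denominator: 1 - (1 + 0.0595)^(-10) = 0.438964
Numerator: $71,600.00 * 0.0595 = 4260.2
PMT = 4260.2 / 0.438964 = $9,705.11

$9,705.11


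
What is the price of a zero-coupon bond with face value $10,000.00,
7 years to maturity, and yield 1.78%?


Formula: Price = FV / (1 + r)^n
Substituting: Price = $10,000.00 / (1 + 0.0178)^7
Discount factor: (1.0178)^7 = 1.131455
Price = $10,000.00 / 1.131455 = $8,838.18

$8,838.18


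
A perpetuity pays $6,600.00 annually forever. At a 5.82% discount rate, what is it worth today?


Formula: PV = C / r
Substituting: PV = $6,600.00 / 0.0582
PV = $113,402.06

$113,402.06


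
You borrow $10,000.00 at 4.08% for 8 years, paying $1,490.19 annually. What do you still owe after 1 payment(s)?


Formula: Balance = PV*(1+r)^k - PMT*((1+r)^k - 1)/r
Growth: (1 + 0.0408)^1 = 1.0408
Accumulated factor: ((1+r)^k - 1)/r = 1.0
Balance = $10,000.00 * 1.0408 - $1,490.19 * 1.0
Balance = $8,917.81

$8,917.81


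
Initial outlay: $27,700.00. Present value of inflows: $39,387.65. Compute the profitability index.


Formula: PI = PV(cash flows) / initial investment
Substituting: PI = $39,387.65 / $27,700.00
PI = 1.4219

1.4219


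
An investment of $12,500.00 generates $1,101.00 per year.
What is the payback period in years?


Formula: Payback = investment / annual cash flow
Substituting: Payback = $12,500.00 / $1,101.00
Payback = 11.3533 years

11.3533 years


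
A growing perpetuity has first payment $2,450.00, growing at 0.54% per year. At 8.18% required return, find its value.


Formula: PV = C / (r - g)
Spread: r - g = 0.0818 - 0.0054 = 0.0764
Substituting: PV = $2,450.00 / 0.0764
PV = $32,068.06

$32,068.06


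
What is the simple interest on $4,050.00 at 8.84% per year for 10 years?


Formula: I = P * r * t
Substituting: I = $4,050.00 * 0.0884 * 10
Step: I = $4,050.00 * 0.884
I = $3,580.20

$3,580.20


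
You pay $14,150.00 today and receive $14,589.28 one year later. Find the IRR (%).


Formula: IRR = C1/C0 - 1
Substituting: IRR = $14,589.28 / $14,150.00 - 1
Ratio: 1.031045 - 1 = 0.031045
IRR = 3.1045%

3.1045%


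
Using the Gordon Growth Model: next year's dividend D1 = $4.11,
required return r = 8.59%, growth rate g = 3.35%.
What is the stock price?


Formula: P = D1 / (r - g)
Spread: r - g = 0.0859 - 0.0335 = 0.0524
Substituting: P = $4.11 / 0.0524
P = $78.44

$78.44


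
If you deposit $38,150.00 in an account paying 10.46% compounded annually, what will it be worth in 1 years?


Formula: FV = P * (1 + r)^n
Substituting: FV = $38,150.00 * (1 + 0.1046)^1
Growth factor: (1.1046)^1 = 1.1046
FV = $38,150.00 * 1.1046 = $42,140.49

$42,140.49


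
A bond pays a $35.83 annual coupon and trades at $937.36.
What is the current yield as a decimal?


Formula: Current yield = annual coupon / price
Substituting: CY = $35.83 / $937.36
CY = 0.038224

0.038224


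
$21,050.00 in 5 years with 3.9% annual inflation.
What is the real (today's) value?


Formula: Real value = nominal / (1 + inflation)^years
Price level: (1 + 0.039)^5 = 1.210815
Real value = $21,050.00 / 1.210815 = $17,384.99

$17,384.99


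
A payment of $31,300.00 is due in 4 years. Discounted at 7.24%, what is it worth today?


Formula: PV = FV / (1 + r)^n
Substituting: PV = $31,300.00 / (1 + 0.0724)^4
Discount factor: (1.0724)^4 = 1.322596
PV = $31,300.00 / 1.322596 = $23,665.58

$23,665.58


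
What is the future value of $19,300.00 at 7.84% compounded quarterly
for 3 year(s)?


Formula: FV = P * (1 + r/m)^(m*t)
Period rate: r/m = 0.0784 / 4 = 0.0196
Total periods: m*t = 4 * 3 = 12
Growth factor: (1 + 0.0196)^12 = 1.262286
FV = $19,300.00 * 1.262286 = $24,362.13

$24,362.13


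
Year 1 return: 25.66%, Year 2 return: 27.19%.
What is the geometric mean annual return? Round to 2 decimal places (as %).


Formula: Geometric mean = ((1+r1)*(1+r2))^(1/2) - 1
Product: (1 + 0.2566) * (1 + 0.2719) = 1.2566 * 1.2719 = 1.59827
Square root: 1.59827^0.5 = 1.264227
Geometric mean = 1.264227 - 1 = 0.264227
As percentage: 26.42%

26.42%


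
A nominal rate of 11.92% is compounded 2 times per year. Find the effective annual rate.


Formula: EAR = (1 + r/m)^m - 1
Period rate: r/m = 0.1192 / 2 = 0.0596
Compounding: (1 + 0.0596)^2 = 1.122752
EAR = 1.122752 - 1 = 0.122752

0.122752


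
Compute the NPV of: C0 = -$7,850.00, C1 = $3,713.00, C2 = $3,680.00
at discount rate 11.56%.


Formula: NPV = C0 + C1/(1+r) + C2/(1+r)^2
Discount C1: $3,713.00 / (1 + 0.1156) = $3,328.25
Discount C2: $3,680.00 / (1 + 0.1156)^2 = $2,956.86
NPV = -$7,850.00 + $3,328.25 + $2,956.86 = -$1,564.89

-$1,564.89


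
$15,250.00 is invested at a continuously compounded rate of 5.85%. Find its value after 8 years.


Formula: FV = P * e^(r*t)
Exponent: r*t = 0.0585 * 8 = 0.468
e^(0.468) = 1.596797
FV = $15,250.00 * 1.596797 = $24,351.16

$24,351.16


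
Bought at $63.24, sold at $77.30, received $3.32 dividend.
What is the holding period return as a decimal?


Formula: HPR = (P1 - P0 + D) / P0
Gain: $77.30 - $63.24 + $3.32 = $17.38
HPR = $17.38 / $63.24 = 0.2748

0.2748


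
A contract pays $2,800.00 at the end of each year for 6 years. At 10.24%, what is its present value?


Formula: PV = PMT * (1 - (1+r)^(-n)) / r
Discount factor: (1 + 0.1024)^(-6) = 0.557141
Bracket: 1 - 0.557141 = 0.442859
PV = $2,800.00 * 0.442859 / 0.1024 = $12,109.44

$12,109.44


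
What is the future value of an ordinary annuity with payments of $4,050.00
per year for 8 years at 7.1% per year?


Formula: FV = PMT * ((1+r)^n - 1) / r
Growth factor: (1 + 0.071)^8 = 1.731075
Numerator: 1.731075 - 1 = 0.731075
FV = $4,050.00 * 0.731075 / 0.071 = $41,702.14

$41,702.14


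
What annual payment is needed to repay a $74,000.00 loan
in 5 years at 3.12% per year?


Formula: PMT = PV * r / (1 - (1+r)^(-n))
Denominator: 1 - (1 + 0.0312)^(-5) = 0.142399
Numerator: $74,000.00 * 0.0312 = 2308.8
PMT = 2308.8 / 0.142399 = $16,213.64

$16,213.64


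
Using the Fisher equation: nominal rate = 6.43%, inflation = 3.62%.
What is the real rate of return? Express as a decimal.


Formula: (1 + r_real) = (1 + r_nom) / (1 + inflation)
Substituting: (1 + r_real) = 1.0643 / 1.0362
(1 + r_real) = 1.027118
r_real = 1.027118 - 1 = 0.027118

0.027118


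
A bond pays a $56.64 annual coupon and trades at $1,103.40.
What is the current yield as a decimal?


Formula: Current yield = annual coupon / price
Substituting: CY = $56.64 / $1,103.40
CY = 0.051332

0.051332


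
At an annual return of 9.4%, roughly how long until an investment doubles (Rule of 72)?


Formula: Years ≈ 72 / r
Substituting: Years ≈ 72 / 9.4
Years ≈ 7.7

7.7 years


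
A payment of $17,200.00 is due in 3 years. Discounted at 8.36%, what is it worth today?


Formula: PV = FV / (1 + r)^n
Substituting: PV = $17,200.00 / (1 + 0.0836)^3
Discount factor: (1.0836)^3 = 1.272351
PV = $17,200.00 / 1.272351 = $13,518.28

$13,518.28


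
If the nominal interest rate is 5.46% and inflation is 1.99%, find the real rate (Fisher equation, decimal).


Formula: (1 + r_real) = (1 + r_nom) / (1 + inflation)
Substituting: (1 + r_real) = 1.0546 / 1.0199
(1 + r_real) = 1.034023
r_real = 1.034023 - 1 = 0.034023

0.034023


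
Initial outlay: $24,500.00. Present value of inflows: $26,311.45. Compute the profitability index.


Formula: PI = PV(cash flows) / initial investment
Substituting: PI = $26,311.45 / $24,500.00
PI = 1.0739

1.0739


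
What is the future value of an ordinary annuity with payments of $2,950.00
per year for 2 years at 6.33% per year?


Formula: FV = PMT * ((1+r)^n - 1) / r
Growth factor: (1 + 0.0633)^2 = 1.130607
Numerator: 1.130607 - 1 = 0.130607
FV = $2,950.00 * 0.130607 / 0.0633 = $6,086.74

$6,086.74


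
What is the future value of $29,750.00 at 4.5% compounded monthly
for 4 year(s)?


Formula: FV = P * (1 + r/m)^(m*t)
Period rate: r/m = 0.045 / 12 = 0.00375
Total periods: m*t = 12 * 4 = 48
Growth factor: (1 + 0.00375)^48 = 1.196814
FV = $29,750.00 * 1.196814 = $35,605.23

$35,605.23
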